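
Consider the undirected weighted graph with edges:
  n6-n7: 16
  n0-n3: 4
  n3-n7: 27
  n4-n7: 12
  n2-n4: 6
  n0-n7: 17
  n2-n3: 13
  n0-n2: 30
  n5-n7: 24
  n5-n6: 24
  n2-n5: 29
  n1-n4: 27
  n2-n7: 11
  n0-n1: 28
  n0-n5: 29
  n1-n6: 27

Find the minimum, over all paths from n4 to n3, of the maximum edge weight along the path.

A few of the n4→n3 routes:
n4→n7→n2→n3: max(12, 11, 13) = 13
n4→n1→n6→n7→n3: max(27, 27, 16, 27) = 27
n4→n2→n7→n3: max(6, 11, 27) = 27
n4→n2→n7→n0→n3: max(6, 11, 17, 4) = 17
n4→n2→n3: max(6, 13) = 13
n4→n7→n0→n3: max(12, 17, 4) = 17
Smallest bottleneck: 13.

13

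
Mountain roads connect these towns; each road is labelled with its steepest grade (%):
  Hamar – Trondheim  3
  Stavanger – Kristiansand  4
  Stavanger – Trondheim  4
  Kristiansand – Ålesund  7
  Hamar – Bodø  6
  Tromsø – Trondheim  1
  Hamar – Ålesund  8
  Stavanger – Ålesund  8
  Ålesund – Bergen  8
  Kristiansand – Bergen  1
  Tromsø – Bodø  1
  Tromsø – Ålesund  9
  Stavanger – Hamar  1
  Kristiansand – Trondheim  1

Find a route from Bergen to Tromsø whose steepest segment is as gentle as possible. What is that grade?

1

Comparing a few candidate routes:
Bergen-Kristiansand-Trondheim-Tromsø: max(1, 1, 1) = 1
Bergen-Kristiansand-Stavanger-Trondheim-Tromsø: max(1, 4, 4, 1) = 4
Bergen-Kristiansand-Stavanger-Hamar-Trondheim-Tromsø: max(1, 4, 1, 3, 1) = 4
The minimum achievable maximum is 1%.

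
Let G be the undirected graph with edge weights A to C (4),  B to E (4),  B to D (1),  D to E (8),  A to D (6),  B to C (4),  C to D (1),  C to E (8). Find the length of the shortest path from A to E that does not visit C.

Paths from A to E avoiding C:
A -> D -> B -> E: 6 + 1 + 4 = 11
A -> D -> E: 6 + 8 = 14
Shortest: 11.

11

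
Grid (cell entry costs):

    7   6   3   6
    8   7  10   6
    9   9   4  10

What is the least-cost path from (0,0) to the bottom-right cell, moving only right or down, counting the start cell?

Path (0,0) -> (0,1) -> (0,2) -> (0,3) -> (1,3) -> (2,3): 7 + 6 + 3 + 6 + 6 + 10 = 38.

38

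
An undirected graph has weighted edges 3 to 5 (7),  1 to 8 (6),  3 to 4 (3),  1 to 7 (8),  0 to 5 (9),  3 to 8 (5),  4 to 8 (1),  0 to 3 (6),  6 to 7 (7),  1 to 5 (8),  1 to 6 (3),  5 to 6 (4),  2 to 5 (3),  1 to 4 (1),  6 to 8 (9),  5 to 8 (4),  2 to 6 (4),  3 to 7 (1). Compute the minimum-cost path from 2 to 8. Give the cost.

7

Checking several routes:
2-6-5-8: 4 + 4 + 4 = 12
2-5-6-1-4-8: 3 + 4 + 3 + 1 + 1 = 12
2-5-8: 3 + 4 = 7
2-6-1-4-8: 4 + 3 + 1 + 1 = 9
The minimum is 7.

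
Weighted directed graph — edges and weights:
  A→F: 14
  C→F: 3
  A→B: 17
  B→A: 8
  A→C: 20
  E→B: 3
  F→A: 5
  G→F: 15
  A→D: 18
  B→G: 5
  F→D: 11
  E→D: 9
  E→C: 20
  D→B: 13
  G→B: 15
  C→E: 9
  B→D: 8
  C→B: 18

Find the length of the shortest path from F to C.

Paths from F to C:
F→A→C: 5 + 20 = 25
F→D→B→A→C: 11 + 13 + 8 + 20 = 52
The minimum is 25.

25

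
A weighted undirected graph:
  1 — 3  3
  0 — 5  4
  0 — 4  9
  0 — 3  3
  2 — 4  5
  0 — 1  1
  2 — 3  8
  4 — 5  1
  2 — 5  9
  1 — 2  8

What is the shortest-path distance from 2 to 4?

Comparing a few candidate routes:
2-1-0-5-4: 8 + 1 + 4 + 1 = 14
2-5-4: 9 + 1 = 10
2-3-1-0-5-4: 8 + 3 + 1 + 4 + 1 = 17
2-4: 5
2-3-0-5-4: 8 + 3 + 4 + 1 = 16
Best route has total 5.

5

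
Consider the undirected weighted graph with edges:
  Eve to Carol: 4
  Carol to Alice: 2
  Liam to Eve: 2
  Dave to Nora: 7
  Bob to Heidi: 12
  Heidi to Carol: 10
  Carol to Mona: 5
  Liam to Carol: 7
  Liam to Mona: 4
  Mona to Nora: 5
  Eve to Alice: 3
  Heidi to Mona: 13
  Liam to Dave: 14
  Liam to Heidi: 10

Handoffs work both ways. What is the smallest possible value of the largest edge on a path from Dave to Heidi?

Checking several routes:
Dave -> Nora -> Mona -> Carol -> Alice -> Eve -> Liam -> Heidi: max(7, 5, 5, 2, 3, 2, 10) = 10
Dave -> Nora -> Mona -> Liam -> Heidi: max(7, 5, 4, 10) = 10
Dave -> Nora -> Mona -> Liam -> Eve -> Alice -> Carol -> Heidi: max(7, 5, 4, 2, 3, 2, 10) = 10
Dave -> Nora -> Mona -> Liam -> Eve -> Carol -> Heidi: max(7, 5, 4, 2, 4, 10) = 10
Dave -> Nora -> Mona -> Carol -> Heidi: max(7, 5, 5, 10) = 10
Dave -> Nora -> Mona -> Liam -> Carol -> Heidi: max(7, 5, 4, 7, 10) = 10
Smallest bottleneck: 10.

10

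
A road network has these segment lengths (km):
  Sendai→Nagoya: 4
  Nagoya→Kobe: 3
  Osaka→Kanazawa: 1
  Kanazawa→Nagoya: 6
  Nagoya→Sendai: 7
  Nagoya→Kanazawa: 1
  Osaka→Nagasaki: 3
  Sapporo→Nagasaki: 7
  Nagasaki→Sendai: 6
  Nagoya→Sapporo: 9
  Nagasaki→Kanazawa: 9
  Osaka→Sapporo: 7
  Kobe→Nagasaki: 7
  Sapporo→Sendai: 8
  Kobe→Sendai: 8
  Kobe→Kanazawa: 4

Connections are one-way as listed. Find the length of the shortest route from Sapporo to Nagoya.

Paths from Sapporo to Nagoya:
Sapporo - Nagasaki - Kanazawa - Nagoya: 7 + 9 + 6 = 22
Sapporo - Nagasaki - Sendai - Nagoya: 7 + 6 + 4 = 17
Sapporo - Sendai - Nagoya: 8 + 4 = 12
The minimum is 12 km.

12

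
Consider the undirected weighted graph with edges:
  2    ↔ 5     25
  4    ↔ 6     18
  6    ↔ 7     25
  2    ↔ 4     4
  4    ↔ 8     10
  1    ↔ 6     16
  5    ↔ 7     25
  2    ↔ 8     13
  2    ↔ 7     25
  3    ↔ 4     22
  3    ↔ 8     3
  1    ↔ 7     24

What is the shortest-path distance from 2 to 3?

Some routes from 2 to 3:
2 - 4 - 3: 4 + 22 = 26
2 - 7 - 6 - 4 - 3: 25 + 25 + 18 + 22 = 90
2 - 8 - 3: 13 + 3 = 16
2 - 4 - 8 - 3: 4 + 10 + 3 = 17
2 - 8 - 4 - 3: 13 + 10 + 22 = 45
2 - 7 - 6 - 4 - 8 - 3: 25 + 25 + 18 + 10 + 3 = 81
The minimum is 16.

16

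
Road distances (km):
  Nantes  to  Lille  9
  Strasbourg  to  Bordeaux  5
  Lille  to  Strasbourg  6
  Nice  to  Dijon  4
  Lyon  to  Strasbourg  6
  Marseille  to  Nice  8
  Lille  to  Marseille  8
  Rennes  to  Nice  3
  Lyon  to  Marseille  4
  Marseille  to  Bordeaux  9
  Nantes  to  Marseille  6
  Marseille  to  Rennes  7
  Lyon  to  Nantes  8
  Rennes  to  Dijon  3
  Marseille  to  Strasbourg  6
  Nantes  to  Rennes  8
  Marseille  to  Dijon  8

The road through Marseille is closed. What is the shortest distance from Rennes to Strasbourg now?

22

Routes from Rennes to Strasbourg avoiding Marseille:
Rennes→Nantes→Lyon→Strasbourg: 8 + 8 + 6 = 22
Rennes→Nantes→Lille→Strasbourg: 8 + 9 + 6 = 23
Best route has total 22 km.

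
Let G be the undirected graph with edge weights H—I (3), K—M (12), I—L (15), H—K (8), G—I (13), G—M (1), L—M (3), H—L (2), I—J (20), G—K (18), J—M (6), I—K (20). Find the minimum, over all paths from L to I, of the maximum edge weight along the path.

3

Comparing a few candidate routes:
L - M - G - I: max(3, 1, 13) = 13
L - M - K - H - I: max(3, 12, 8, 3) = 12
L - H - I: max(2, 3) = 3
L - I: max(15) = 15
L - H - K - M - G - I: max(2, 8, 12, 1, 13) = 13
The minimum achievable maximum is 3.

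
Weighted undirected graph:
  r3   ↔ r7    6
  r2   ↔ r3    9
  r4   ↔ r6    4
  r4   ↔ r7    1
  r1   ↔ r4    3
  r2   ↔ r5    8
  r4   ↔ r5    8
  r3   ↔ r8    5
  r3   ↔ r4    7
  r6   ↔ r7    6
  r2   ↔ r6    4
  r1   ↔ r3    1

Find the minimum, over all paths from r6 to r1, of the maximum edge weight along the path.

Some routes from r6 to r1:
r6-r7-r4-r1: max(6, 1, 3) = 6
r6-r7-r3-r1: max(6, 6, 1) = 6
r6-r4-r7-r3-r1: max(4, 1, 6, 1) = 6
r6-r4-r1: max(4, 3) = 4
Best route has worst link 4.

4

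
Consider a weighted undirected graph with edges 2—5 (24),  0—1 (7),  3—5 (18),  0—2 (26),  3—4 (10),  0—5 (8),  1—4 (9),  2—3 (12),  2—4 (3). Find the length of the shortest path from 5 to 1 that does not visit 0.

36

Candidate routes:
5 - 3 - 4 - 1: 18 + 10 + 9 = 37
5 - 3 - 2 - 4 - 1: 18 + 12 + 3 + 9 = 42
5 - 2 - 3 - 4 - 1: 24 + 12 + 10 + 9 = 55
5 - 2 - 4 - 1: 24 + 3 + 9 = 36
Best route has total 36.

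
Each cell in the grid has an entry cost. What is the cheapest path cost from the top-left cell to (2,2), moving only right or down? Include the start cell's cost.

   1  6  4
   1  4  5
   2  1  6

11

Cheapest: (0,0)→(1,0)→(2,0)→(2,1)→(2,2)
  1 + 1 + 2 + 1 + 6 = 11
(Top row then right column would cost 22.)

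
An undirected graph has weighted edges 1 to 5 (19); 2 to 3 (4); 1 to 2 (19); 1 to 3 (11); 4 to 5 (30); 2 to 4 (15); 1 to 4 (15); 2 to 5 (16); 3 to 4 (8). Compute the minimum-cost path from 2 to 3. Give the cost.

4

Checking several routes:
2→4→1→3: 15 + 15 + 11 = 41
2→1→3: 19 + 11 = 30
2→4→3: 15 + 8 = 23
2→3: 4
The minimum is 4.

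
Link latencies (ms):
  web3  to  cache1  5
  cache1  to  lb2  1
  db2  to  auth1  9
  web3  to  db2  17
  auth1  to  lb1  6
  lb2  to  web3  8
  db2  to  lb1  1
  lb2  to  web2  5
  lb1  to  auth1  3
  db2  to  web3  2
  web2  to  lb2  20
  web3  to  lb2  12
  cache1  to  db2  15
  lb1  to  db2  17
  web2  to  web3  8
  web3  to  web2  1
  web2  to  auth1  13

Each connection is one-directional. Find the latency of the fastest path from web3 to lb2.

6

Paths from web3 to lb2:
web3 → web2 → lb2: 1 + 20 = 21
web3 → cache1 → lb2: 5 + 1 = 6
web3 → lb2: 12
Shortest: 6 ms.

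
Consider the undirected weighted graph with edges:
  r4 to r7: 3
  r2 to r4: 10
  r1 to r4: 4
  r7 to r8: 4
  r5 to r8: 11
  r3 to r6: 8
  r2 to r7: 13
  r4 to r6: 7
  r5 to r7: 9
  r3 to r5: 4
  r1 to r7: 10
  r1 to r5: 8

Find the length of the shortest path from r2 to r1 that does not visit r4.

Paths from r2 to r1 avoiding r4:
r2-r7-r8-r5-r1: 13 + 4 + 11 + 8 = 36
r2-r7-r5-r1: 13 + 9 + 8 = 30
r2-r7-r1: 13 + 10 = 23
Shortest: 23.

23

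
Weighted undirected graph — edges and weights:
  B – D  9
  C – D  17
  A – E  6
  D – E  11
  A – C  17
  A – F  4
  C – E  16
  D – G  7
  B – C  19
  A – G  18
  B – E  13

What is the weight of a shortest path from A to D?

Comparing a few candidate routes:
A → C → D: 17 + 17 = 34
A → C → E → D: 17 + 16 + 11 = 44
A → E → C → D: 6 + 16 + 17 = 39
A → E → B → D: 6 + 13 + 9 = 28
A → E → D: 6 + 11 = 17
A → G → D: 18 + 7 = 25
The minimum is 17.

17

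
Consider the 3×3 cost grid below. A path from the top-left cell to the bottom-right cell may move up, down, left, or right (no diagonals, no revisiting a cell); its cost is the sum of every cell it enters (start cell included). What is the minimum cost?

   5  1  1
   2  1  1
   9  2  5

Best path: r0c0 r0c1 r0c2 r1c2 r2c2
Cost: 5 + 1 + 1 + 1 + 5 = 13

13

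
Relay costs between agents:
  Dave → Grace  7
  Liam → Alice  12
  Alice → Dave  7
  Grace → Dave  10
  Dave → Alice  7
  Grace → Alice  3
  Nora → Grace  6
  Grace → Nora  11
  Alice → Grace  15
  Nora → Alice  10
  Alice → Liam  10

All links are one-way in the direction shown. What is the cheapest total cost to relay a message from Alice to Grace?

Candidate routes:
Alice -> Grace: 15
Alice -> Dave -> Grace: 7 + 7 = 14
The minimum is 14.

14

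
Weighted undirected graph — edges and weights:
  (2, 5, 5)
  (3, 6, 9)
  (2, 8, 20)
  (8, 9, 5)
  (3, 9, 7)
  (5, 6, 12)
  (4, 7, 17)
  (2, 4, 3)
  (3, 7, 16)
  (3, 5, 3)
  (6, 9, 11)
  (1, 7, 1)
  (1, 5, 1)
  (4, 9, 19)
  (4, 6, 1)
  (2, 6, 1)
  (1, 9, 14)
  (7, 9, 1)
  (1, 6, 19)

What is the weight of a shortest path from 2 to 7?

7

Some routes from 2 to 7:
2 -> 6 -> 9 -> 7: 1 + 11 + 1 = 13
2 -> 6 -> 5 -> 1 -> 7: 1 + 12 + 1 + 1 = 15
2 -> 5 -> 1 -> 7: 5 + 1 + 1 = 7
2 -> 6 -> 3 -> 5 -> 1 -> 7: 1 + 9 + 3 + 1 + 1 = 15
Best route has total 7.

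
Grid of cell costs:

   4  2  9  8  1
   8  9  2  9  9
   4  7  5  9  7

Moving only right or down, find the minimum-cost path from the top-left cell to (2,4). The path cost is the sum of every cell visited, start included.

Path r0c0 -> r0c1 -> r0c2 -> r1c2 -> r2c2 -> r2c3 -> r2c4: 4 + 2 + 9 + 2 + 5 + 9 + 7 = 38.
(Top row then right column would cost 40.)

38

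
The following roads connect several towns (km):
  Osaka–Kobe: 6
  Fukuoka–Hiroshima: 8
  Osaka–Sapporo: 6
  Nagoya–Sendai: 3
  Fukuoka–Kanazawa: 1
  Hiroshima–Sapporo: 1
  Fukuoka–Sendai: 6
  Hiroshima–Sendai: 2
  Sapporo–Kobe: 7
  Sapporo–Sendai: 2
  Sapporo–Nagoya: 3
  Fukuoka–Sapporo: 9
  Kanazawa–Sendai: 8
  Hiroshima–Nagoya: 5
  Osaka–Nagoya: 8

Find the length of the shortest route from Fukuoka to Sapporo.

8

Checking several routes:
Fukuoka - Hiroshima - Sapporo: 8 + 1 = 9
Fukuoka - Sendai - Sapporo: 6 + 2 = 8
Fukuoka - Sendai - Hiroshima - Sapporo: 6 + 2 + 1 = 9
The minimum is 8 km.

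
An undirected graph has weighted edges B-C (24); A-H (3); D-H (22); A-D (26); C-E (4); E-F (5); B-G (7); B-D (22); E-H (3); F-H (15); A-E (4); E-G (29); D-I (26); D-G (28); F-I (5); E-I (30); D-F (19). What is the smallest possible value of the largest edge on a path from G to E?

22

Some routes from G to E:
G -> B -> D -> F -> E: max(7, 22, 19, 5) = 22
G -> B -> D -> F -> H -> A -> E: max(7, 22, 19, 15, 3, 4) = 22
G -> B -> D -> F -> H -> E: max(7, 22, 19, 15, 3) = 22
G -> B -> D -> H -> A -> E: max(7, 22, 22, 3, 4) = 22
Smallest bottleneck: 22.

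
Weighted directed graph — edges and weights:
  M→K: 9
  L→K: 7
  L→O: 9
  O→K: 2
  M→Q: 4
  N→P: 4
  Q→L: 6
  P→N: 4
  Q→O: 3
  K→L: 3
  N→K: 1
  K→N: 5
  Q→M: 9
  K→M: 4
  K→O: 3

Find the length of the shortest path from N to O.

Candidate routes:
N - K - L - O: 1 + 3 + 9 = 13
N - K - O: 1 + 3 = 4
N - K - M - Q - L - O: 1 + 4 + 4 + 6 + 9 = 24
N - K - M - Q - O: 1 + 4 + 4 + 3 = 12
Shortest: 4.

4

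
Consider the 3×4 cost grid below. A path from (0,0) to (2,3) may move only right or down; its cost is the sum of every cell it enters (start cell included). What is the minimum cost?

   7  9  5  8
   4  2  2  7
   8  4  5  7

One optimal route is (0,0)→(1,0)→(1,1)→(1,2)→(2,2)→(2,3).
Its cost is 7 + 4 + 2 + 2 + 5 + 7 = 27.
(Top row then right column would cost 43.)

27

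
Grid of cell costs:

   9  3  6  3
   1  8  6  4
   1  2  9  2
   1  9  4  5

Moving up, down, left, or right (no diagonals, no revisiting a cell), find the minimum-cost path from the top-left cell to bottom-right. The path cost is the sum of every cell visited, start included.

29

Path r0c0 -> r1c0 -> r2c0 -> r2c1 -> r2c2 -> r2c3 -> r3c3: 9 + 1 + 1 + 2 + 9 + 2 + 5 = 29.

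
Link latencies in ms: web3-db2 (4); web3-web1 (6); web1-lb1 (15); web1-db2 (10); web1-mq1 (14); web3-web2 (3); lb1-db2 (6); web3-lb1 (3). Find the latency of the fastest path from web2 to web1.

Paths from web2 to web1:
web2 - web3 - db2 - web1: 3 + 4 + 10 = 17
web2 - web3 - db2 - lb1 - web1: 3 + 4 + 6 + 15 = 28
web2 - web3 - lb1 - web1: 3 + 3 + 15 = 21
web2 - web3 - web1: 3 + 6 = 9
web2 - web3 - lb1 - db2 - web1: 3 + 3 + 6 + 10 = 22
The minimum is 9 ms.

9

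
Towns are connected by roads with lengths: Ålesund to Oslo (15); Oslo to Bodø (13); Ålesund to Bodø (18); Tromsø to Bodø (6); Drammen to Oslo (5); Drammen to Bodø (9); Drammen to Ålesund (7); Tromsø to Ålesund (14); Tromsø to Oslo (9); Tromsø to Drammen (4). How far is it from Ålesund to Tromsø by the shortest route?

11

Some routes from Ålesund to Tromsø:
Ålesund → Tromsø: 14
Ålesund → Drammen → Bodø → Tromsø: 7 + 9 + 6 = 22
Ålesund → Drammen → Tromsø: 7 + 4 = 11
Ålesund → Drammen → Oslo → Tromsø: 7 + 5 + 9 = 21
Shortest: 11.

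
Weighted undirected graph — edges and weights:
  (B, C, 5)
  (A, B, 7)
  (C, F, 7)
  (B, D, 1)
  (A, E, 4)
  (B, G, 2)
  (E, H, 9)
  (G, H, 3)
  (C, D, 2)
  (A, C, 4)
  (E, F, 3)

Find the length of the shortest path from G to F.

12

Comparing a few candidate routes:
G→H→E→F: 3 + 9 + 3 = 15
G→B→C→A→E→F: 2 + 5 + 4 + 4 + 3 = 18
G→B→C→F: 2 + 5 + 7 = 14
G→B→D→C→F: 2 + 1 + 2 + 7 = 12
G→B→A→E→F: 2 + 7 + 4 + 3 = 16
G→B→D→C→A→E→F: 2 + 1 + 2 + 4 + 4 + 3 = 16
The minimum is 12.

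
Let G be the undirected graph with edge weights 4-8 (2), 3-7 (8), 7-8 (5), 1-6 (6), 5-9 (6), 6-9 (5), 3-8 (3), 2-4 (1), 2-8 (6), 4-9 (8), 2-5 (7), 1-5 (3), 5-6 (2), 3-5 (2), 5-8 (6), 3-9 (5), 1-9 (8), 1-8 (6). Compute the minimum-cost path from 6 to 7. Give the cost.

12

A few of the 6→7 routes:
6 - 5 - 3 - 7: 2 + 2 + 8 = 12
6 - 5 - 1 - 8 - 7: 2 + 3 + 6 + 5 = 16
6 - 5 - 3 - 8 - 7: 2 + 2 + 3 + 5 = 12
6 - 5 - 8 - 7: 2 + 6 + 5 = 13
Shortest: 12.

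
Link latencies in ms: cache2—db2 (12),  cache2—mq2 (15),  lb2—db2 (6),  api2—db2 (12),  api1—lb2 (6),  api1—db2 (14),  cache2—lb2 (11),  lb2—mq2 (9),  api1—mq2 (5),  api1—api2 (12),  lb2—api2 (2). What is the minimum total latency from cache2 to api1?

Comparing a few candidate routes:
cache2-db2-lb2-api1: 12 + 6 + 6 = 24
cache2-lb2-api1: 11 + 6 = 17
cache2-mq2-api1: 15 + 5 = 20
Shortest: 17 ms.

17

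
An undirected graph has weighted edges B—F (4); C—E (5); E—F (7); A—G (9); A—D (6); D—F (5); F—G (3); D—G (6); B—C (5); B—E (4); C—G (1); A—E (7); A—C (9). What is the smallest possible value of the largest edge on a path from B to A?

6

Checking several routes:
B-E-C-G-F-D-A: max(4, 5, 1, 3, 5, 6) = 6
B-C-G-D-A: max(5, 1, 6, 6) = 6
B-C-G-F-D-A: max(5, 1, 3, 5, 6) = 6
B-F-D-A: max(4, 5, 6) = 6
B-E-C-G-D-A: max(4, 5, 1, 6, 6) = 6
Smallest bottleneck: 6.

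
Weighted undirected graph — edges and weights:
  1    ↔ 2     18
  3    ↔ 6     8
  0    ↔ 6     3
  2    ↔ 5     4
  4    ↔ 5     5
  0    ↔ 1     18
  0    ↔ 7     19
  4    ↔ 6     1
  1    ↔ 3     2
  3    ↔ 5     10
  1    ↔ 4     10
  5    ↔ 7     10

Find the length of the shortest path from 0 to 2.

13

Checking several routes:
0→6→4→5→2: 3 + 1 + 5 + 4 = 13
0→6→4→1→3→5→2: 3 + 1 + 10 + 2 + 10 + 4 = 30
0→6→3→1→2: 3 + 8 + 2 + 18 = 31
0→6→3→1→4→5→2: 3 + 8 + 2 + 10 + 5 + 4 = 32
0→6→3→5→2: 3 + 8 + 10 + 4 = 25
Shortest: 13.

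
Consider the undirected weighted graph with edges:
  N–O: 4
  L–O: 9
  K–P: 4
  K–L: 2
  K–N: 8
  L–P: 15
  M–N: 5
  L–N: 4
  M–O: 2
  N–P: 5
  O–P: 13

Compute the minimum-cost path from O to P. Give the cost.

9

A few of the O→P routes:
O-N-P: 4 + 5 = 9
O-N-L-K-P: 4 + 4 + 2 + 4 = 14
O-M-N-P: 2 + 5 + 5 = 12
O-P: 13
Best route has total 9.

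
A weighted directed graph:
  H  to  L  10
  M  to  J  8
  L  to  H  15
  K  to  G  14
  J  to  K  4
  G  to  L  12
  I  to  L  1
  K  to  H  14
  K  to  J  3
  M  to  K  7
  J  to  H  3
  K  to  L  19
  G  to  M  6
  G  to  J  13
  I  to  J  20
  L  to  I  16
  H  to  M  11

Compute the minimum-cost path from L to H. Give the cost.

15

Candidate routes:
L -> H: 15
L -> I -> J -> H: 16 + 20 + 3 = 39
L -> I -> J -> K -> H: 16 + 20 + 4 + 14 = 54
Shortest: 15.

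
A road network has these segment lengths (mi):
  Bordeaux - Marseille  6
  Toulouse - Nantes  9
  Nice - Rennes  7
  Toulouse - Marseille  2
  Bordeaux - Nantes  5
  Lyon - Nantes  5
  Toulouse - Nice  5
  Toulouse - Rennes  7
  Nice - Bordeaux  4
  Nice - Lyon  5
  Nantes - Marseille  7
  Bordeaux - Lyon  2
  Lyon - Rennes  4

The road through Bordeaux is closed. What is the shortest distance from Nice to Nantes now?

Comparing a few candidate routes:
Nice -> Lyon -> Nantes: 5 + 5 = 10
Nice -> Toulouse -> Marseille -> Nantes: 5 + 2 + 7 = 14
Nice -> Toulouse -> Nantes: 5 + 9 = 14
Nice -> Rennes -> Lyon -> Nantes: 7 + 4 + 5 = 16
The minimum is 10 mi.

10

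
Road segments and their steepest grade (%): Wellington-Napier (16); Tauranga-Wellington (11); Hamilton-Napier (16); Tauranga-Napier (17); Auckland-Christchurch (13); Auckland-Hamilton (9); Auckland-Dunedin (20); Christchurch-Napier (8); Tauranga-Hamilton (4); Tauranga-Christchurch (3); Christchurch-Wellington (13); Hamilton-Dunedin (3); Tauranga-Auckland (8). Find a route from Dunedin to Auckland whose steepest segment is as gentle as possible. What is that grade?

8

Checking several routes:
Dunedin → Hamilton → Auckland: max(3, 9) = 9
Dunedin → Hamilton → Tauranga → Auckland: max(3, 4, 8) = 8
Dunedin → Hamilton → Tauranga → Wellington → Christchurch → Auckland: max(3, 4, 11, 13, 13) = 13
Dunedin → Hamilton → Napier → Wellington → Christchurch → Tauranga → Auckland: max(3, 16, 16, 13, 3, 8) = 16
Dunedin → Hamilton → Tauranga → Christchurch → Auckland: max(3, 4, 3, 13) = 13
Dunedin → Hamilton → Tauranga → Wellington → Napier → Christchurch → Auckland: max(3, 4, 11, 16, 8, 13) = 16
The minimum achievable maximum is 8%.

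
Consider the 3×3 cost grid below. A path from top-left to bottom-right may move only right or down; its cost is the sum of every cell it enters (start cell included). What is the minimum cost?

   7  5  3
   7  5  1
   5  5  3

Path r0c0 r0c1 r0c2 r1c2 r2c2: 7 + 5 + 3 + 1 + 3 = 19.

19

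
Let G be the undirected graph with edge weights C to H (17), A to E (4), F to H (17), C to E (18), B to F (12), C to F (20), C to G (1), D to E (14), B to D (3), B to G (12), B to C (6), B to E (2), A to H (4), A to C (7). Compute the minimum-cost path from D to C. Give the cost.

9

Comparing a few candidate routes:
D-B-C: 3 + 6 = 9
D-B-G-C: 3 + 12 + 1 = 16
D-B-E-A-C: 3 + 2 + 4 + 7 = 16
Best route has total 9.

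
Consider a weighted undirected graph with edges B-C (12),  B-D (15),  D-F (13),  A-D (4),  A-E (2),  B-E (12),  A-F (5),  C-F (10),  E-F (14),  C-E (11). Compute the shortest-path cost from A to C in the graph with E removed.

15

Paths from A to C avoiding E:
A - D - B - C: 4 + 15 + 12 = 31
A - D - F - C: 4 + 13 + 10 = 27
A - F - D - B - C: 5 + 13 + 15 + 12 = 45
A - F - C: 5 + 10 = 15
Best route has total 15.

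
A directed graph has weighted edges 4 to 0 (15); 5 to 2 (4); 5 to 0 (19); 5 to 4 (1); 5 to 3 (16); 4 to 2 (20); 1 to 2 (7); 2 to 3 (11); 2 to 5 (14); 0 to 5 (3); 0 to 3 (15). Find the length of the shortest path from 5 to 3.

15

A few of the 5→3 routes:
5 - 3: 16
5 - 2 - 3: 4 + 11 = 15
5 - 4 - 2 - 3: 1 + 20 + 11 = 32
5 - 4 - 0 - 3: 1 + 15 + 15 = 31
Best route has total 15.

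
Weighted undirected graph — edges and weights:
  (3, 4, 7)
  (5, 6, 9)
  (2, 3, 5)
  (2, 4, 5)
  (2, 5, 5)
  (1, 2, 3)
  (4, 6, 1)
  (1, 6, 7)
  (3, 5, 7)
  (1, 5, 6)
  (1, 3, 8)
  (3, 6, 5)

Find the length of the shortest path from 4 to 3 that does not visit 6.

A few of the 4→3 routes:
4-2-3: 5 + 5 = 10
4-2-5-3: 5 + 5 + 7 = 17
4-2-1-3: 5 + 3 + 8 = 16
4-3: 7
4-2-1-5-3: 5 + 3 + 6 + 7 = 21
The minimum is 7.

7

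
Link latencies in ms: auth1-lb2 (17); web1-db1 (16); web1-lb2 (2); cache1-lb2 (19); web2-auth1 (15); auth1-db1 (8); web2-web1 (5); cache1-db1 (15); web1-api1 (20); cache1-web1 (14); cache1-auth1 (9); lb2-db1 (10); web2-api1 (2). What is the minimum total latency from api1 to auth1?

A few of the api1→auth1 routes:
api1-web2-auth1: 2 + 15 = 17
api1-web2-web1-lb2-auth1: 2 + 5 + 2 + 17 = 26
api1-web2-web1-cache1-auth1: 2 + 5 + 14 + 9 = 30
api1-web2-web1-lb2-db1-auth1: 2 + 5 + 2 + 10 + 8 = 27
Shortest: 17 ms.

17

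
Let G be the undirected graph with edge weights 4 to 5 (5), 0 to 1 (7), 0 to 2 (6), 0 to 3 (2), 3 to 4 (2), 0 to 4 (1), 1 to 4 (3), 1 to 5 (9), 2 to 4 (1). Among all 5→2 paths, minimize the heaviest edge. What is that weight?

5

Some routes from 5 to 2:
5→4→0→2: max(5, 1, 6) = 6
5→4→3→0→2: max(5, 2, 2, 6) = 6
5→4→1→0→2: max(5, 3, 7, 6) = 7
5→4→2: max(5, 1) = 5
Smallest bottleneck: 5.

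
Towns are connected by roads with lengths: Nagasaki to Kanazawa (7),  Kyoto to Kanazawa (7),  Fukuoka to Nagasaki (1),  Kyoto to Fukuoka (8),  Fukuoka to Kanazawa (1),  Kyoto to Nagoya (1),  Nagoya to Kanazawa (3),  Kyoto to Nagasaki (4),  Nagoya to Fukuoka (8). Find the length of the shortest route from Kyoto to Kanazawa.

Some routes from Kyoto to Kanazawa:
Kyoto - Nagasaki - Fukuoka - Kanazawa: 4 + 1 + 1 = 6
Kyoto - Kanazawa: 7
Kyoto - Nagoya - Kanazawa: 1 + 3 = 4
The minimum is 4.

4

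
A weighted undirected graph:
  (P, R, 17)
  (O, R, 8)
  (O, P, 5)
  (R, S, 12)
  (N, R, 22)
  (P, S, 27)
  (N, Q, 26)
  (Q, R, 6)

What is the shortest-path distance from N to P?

35

Comparing a few candidate routes:
N→R→O→P: 22 + 8 + 5 = 35
N→Q→R→O→P: 26 + 6 + 8 + 5 = 45
N→R→P: 22 + 17 = 39
N→Q→R→P: 26 + 6 + 17 = 49
Best route has total 35.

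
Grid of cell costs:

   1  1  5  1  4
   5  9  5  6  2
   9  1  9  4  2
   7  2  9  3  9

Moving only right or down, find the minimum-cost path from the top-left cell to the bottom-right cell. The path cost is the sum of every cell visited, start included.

Cheapest: [0,0] -> [0,1] -> [0,2] -> [0,3] -> [0,4] -> [1,4] -> [2,4] -> [3,4]
  1 + 1 + 5 + 1 + 4 + 2 + 2 + 9 = 25

25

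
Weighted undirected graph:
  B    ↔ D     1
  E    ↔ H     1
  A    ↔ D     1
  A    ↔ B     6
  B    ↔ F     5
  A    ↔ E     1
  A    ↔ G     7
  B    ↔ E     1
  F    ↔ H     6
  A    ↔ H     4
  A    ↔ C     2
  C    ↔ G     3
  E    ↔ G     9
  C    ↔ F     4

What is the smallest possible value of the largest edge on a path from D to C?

Some routes from D to C:
D→B→E→A→C: max(1, 1, 1, 2) = 2
D→B→E→H→A→C: max(1, 1, 1, 4, 2) = 4
D→A→C: max(1, 2) = 2
The minimum achievable maximum is 2.

2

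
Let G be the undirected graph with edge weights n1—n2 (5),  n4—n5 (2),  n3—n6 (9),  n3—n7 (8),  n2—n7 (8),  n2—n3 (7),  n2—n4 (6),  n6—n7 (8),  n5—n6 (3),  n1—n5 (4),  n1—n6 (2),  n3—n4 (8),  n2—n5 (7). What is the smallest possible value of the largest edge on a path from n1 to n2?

Checking several routes:
n1 -> n5 -> n4 -> n2: max(4, 2, 6) = 6
n1 -> n2: max(5) = 5
n1 -> n6 -> n5 -> n4 -> n2: max(2, 3, 2, 6) = 6
Best route has worst link 5.

5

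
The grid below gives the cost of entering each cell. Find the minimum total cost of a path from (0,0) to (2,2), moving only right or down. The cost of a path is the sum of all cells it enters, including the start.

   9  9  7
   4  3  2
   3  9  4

22

One optimal route is r0c0 -> r1c0 -> r1c1 -> r1c2 -> r2c2.
Its cost is 9 + 4 + 3 + 2 + 4 = 22.
(Top row then right column would cost 31.)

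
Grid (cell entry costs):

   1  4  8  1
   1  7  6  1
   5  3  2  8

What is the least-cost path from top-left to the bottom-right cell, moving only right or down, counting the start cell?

20

Path [0,0] -> [1,0] -> [2,0] -> [2,1] -> [2,2] -> [2,3]: 1 + 1 + 5 + 3 + 2 + 8 = 20.
For comparison, the top-then-right route costs 23.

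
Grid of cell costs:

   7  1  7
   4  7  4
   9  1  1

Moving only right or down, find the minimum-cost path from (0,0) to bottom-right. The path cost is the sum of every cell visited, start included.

17

One optimal route is r0c0 r0c1 r1c1 r2c1 r2c2.
Its cost is 7 + 1 + 7 + 1 + 1 = 17.
For comparison, the top-then-right route costs 20.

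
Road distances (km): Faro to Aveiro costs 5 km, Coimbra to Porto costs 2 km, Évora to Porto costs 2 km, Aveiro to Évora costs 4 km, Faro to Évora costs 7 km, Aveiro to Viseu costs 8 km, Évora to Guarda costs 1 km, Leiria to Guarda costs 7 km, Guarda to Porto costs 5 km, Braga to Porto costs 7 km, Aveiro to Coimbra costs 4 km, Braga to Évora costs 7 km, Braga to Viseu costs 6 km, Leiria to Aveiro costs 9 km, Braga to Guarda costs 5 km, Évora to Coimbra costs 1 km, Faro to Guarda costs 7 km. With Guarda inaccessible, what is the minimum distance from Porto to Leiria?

A few of the Porto→Leiria routes:
Porto → Coimbra → Aveiro → Leiria: 2 + 4 + 9 = 15
Porto → Coimbra → Évora → Aveiro → Leiria: 2 + 1 + 4 + 9 = 16
Porto → Évora → Aveiro → Leiria: 2 + 4 + 9 = 15
Best route has total 15 km.

15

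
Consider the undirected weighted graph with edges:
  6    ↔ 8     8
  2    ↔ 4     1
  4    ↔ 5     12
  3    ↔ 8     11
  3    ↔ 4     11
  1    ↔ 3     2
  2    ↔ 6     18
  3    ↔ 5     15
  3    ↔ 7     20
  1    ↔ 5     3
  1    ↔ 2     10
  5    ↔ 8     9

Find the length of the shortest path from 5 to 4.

Some routes from 5 to 4:
5→3→1→2→4: 15 + 2 + 10 + 1 = 28
5→4: 12
5→3→4: 15 + 11 = 26
5→1→3→4: 3 + 2 + 11 = 16
5→8→3→4: 9 + 11 + 11 = 31
5→1→2→4: 3 + 10 + 1 = 14
The minimum is 12.

12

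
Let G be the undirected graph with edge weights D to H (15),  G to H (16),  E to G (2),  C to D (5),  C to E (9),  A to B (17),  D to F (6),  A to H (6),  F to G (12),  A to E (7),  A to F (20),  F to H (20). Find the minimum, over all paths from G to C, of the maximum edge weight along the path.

9

A few of the G→C routes:
G-H-A-E-C: max(16, 6, 7, 9) = 16
G-F-D-C: max(12, 6, 5) = 12
G-F-D-H-A-E-C: max(12, 6, 15, 6, 7, 9) = 15
G-E-A-H-D-C: max(2, 7, 6, 15, 5) = 15
G-H-D-C: max(16, 15, 5) = 16
G-E-C: max(2, 9) = 9
Smallest bottleneck: 9.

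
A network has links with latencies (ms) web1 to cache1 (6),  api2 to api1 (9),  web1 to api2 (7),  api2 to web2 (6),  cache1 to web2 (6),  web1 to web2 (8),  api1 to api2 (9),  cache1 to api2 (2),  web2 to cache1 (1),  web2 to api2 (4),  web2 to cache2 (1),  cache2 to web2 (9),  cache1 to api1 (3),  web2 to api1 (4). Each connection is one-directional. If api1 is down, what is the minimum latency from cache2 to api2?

12

Candidate routes:
cache2 -> web2 -> cache1 -> api2: 9 + 1 + 2 = 12
cache2 -> web2 -> api2: 9 + 4 = 13
The minimum is 12 ms.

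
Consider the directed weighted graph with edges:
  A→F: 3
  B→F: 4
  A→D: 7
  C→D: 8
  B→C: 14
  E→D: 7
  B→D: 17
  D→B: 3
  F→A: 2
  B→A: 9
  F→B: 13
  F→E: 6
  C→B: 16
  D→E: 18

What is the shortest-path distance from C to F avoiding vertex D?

Paths from C to F avoiding D:
C→B→A→F: 16 + 9 + 3 = 28
C→B→F: 16 + 4 = 20
The minimum is 20.

20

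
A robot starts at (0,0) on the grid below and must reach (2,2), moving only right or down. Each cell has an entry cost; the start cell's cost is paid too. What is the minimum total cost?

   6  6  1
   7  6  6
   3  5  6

25

Cheapest: (0,0) → (0,1) → (0,2) → (1,2) → (2,2)
  6 + 6 + 1 + 6 + 6 = 25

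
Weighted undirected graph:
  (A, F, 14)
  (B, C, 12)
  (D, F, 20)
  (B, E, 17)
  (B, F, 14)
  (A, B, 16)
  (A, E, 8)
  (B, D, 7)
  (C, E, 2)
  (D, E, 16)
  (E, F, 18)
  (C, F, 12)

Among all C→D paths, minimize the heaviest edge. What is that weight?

A few of the C→D routes:
C -> B -> D: max(12, 7) = 12
C -> E -> A -> F -> B -> D: max(2, 8, 14, 14, 7) = 14
C -> F -> B -> D: max(12, 14, 7) = 14
Smallest bottleneck: 12.

12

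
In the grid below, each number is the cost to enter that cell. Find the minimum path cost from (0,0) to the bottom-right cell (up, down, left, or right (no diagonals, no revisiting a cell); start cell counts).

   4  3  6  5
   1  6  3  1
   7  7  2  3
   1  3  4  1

19

Cheapest: (0,0) -> (1,0) -> (1,1) -> (1,2) -> (1,3) -> (2,3) -> (3,3)
  4 + 1 + 6 + 3 + 1 + 3 + 1 = 19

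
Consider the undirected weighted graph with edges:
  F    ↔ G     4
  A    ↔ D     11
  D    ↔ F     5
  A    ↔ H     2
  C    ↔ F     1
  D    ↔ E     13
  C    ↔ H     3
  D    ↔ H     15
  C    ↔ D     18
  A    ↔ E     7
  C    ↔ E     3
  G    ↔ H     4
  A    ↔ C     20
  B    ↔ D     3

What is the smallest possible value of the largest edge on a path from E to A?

3

Some routes from E to A:
E -> A: max(7) = 7
E -> C -> H -> G -> F -> D -> A: max(3, 3, 4, 4, 5, 11) = 11
E -> C -> F -> D -> A: max(3, 1, 5, 11) = 11
E -> C -> F -> G -> H -> A: max(3, 1, 4, 4, 2) = 4
E -> D -> A: max(13, 11) = 13
E -> C -> H -> A: max(3, 3, 2) = 3
Best route has worst link 3.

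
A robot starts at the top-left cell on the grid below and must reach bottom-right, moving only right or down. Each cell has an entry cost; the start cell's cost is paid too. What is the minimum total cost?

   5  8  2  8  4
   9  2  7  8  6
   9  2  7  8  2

34

Take r0c0→r0c1→r1c1→r2c1→r2c2→r2c3→r2c4 for a total of 5 + 8 + 2 + 2 + 7 + 8 + 2 = 34.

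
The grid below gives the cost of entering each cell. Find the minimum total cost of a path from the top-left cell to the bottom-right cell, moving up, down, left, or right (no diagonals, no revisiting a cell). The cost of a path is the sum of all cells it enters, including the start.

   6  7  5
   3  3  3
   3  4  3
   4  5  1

19

Best path: r0c0 r1c0 r1c1 r1c2 r2c2 r3c2
Cost: 6 + 3 + 3 + 3 + 3 + 1 = 19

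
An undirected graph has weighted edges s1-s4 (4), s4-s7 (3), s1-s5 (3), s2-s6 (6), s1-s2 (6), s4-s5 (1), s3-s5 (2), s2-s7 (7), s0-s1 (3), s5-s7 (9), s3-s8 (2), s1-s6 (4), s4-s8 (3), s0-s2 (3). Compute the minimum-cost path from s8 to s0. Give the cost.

10

A few of the s8→s0 routes:
s8→s3→s5→s1→s2→s0: 2 + 2 + 3 + 6 + 3 = 16
s8→s3→s5→s4→s1→s0: 2 + 2 + 1 + 4 + 3 = 12
s8→s4→s5→s1→s0: 3 + 1 + 3 + 3 = 10
s8→s4→s5→s1→s2→s0: 3 + 1 + 3 + 6 + 3 = 16
s8→s4→s1→s0: 3 + 4 + 3 = 10
s8→s3→s5→s1→s0: 2 + 2 + 3 + 3 = 10
The minimum is 10.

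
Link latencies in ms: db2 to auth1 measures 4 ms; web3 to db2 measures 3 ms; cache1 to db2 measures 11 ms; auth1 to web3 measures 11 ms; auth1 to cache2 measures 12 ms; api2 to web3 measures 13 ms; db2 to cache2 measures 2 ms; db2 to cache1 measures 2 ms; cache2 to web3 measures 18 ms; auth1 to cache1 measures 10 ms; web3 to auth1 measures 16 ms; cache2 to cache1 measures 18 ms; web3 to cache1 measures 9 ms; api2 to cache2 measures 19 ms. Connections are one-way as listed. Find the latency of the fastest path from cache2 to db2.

Candidate routes:
cache2→web3→db2: 18 + 3 = 21
cache2→web3→cache1→db2: 18 + 9 + 11 = 38
cache2→web3→auth1→cache1→db2: 18 + 16 + 10 + 11 = 55
cache2→cache1→db2: 18 + 11 = 29
Shortest: 21 ms.

21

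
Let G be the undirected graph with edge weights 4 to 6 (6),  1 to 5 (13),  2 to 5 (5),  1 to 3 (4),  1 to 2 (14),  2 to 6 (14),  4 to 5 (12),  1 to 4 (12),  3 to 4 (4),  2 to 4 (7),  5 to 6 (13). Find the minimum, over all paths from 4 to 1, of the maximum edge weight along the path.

4

Checking several routes:
4→2→5→1: max(7, 5, 13) = 13
4→5→1: max(12, 13) = 13
4→3→1: max(4, 4) = 4
4→1: max(12) = 12
Best route has worst link 4.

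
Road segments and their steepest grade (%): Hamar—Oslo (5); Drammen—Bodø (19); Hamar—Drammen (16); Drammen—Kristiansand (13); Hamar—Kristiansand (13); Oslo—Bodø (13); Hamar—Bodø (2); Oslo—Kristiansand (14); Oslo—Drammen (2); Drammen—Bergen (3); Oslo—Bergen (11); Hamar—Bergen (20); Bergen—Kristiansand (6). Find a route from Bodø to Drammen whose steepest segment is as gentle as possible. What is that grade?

5

Checking several routes:
Bodø -> Hamar -> Kristiansand -> Drammen: max(2, 13, 13) = 13
Bodø -> Hamar -> Oslo -> Drammen: max(2, 5, 2) = 5
Bodø -> Hamar -> Kristiansand -> Bergen -> Drammen: max(2, 13, 6, 3) = 13
Bodø -> Hamar -> Kristiansand -> Bergen -> Oslo -> Drammen: max(2, 13, 6, 11, 2) = 13
Bodø -> Hamar -> Oslo -> Bergen -> Drammen: max(2, 5, 11, 3) = 11
Smallest bottleneck: 5%.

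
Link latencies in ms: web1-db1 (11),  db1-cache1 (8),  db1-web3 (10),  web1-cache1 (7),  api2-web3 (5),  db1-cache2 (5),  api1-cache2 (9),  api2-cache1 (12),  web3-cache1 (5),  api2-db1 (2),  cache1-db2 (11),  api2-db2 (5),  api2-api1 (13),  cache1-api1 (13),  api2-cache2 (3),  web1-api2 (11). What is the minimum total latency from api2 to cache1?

Some routes from api2 to cache1:
api2-db2-cache1: 5 + 11 = 16
api2-cache2-db1-cache1: 3 + 5 + 8 = 16
api2-cache1: 12
api2-db1-cache1: 2 + 8 = 10
api2-web3-cache1: 5 + 5 = 10
The minimum is 10 ms.

10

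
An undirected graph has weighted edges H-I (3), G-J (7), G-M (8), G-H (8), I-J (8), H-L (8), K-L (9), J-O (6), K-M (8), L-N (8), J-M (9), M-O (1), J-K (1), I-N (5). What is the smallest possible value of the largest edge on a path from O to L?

8

Comparing a few candidate routes:
O → M → G → J → I → H → L: max(1, 8, 7, 8, 3, 8) = 8
O → M → G → H → I → N → L: max(1, 8, 8, 3, 5, 8) = 8
O → M → G → H → L: max(1, 8, 8, 8) = 8
O → M → G → J → I → N → L: max(1, 8, 7, 8, 5, 8) = 8
O → M → K → J → G → H → L: max(1, 8, 1, 7, 8, 8) = 8
Best route has worst link 8.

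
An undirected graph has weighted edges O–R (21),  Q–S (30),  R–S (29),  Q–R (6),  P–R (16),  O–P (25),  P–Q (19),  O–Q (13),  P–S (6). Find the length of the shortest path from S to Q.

Some routes from S to Q:
S→R→Q: 29 + 6 = 35
S→P→R→Q: 6 + 16 + 6 = 28
S→Q: 30
S→P→Q: 6 + 19 = 25
S→P→O→Q: 6 + 25 + 13 = 44
Best route has total 25.

25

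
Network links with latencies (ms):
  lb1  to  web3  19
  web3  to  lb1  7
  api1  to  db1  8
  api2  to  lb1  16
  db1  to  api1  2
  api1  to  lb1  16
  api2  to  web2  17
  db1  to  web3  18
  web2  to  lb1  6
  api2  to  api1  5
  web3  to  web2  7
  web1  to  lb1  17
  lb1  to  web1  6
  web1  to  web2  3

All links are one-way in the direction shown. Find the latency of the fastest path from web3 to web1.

13

Routes from web3 to web1:
web3→lb1→web1: 7 + 6 = 13
web3→web2→lb1→web1: 7 + 6 + 6 = 19
Shortest: 13 ms.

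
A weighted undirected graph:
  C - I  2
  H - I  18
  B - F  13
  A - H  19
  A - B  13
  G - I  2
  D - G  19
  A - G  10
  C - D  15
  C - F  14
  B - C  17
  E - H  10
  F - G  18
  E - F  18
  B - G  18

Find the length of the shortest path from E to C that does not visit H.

A few of the E→C routes:
E → F → G → I → C: 18 + 18 + 2 + 2 = 40
E → F → B → C: 18 + 13 + 17 = 48
E → F → C: 18 + 14 = 32
Shortest: 32.

32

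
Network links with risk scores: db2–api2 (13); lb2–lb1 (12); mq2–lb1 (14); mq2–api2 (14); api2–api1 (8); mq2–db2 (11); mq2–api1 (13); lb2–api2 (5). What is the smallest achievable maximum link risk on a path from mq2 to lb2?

Routes from mq2 to lb2:
mq2 → lb1 → lb2: max(14, 12) = 14
mq2 → api1 → api2 → lb2: max(13, 8, 5) = 13
mq2 → api2 → lb2: max(14, 5) = 14
mq2 → db2 → api2 → lb2: max(11, 13, 5) = 13
The minimum achievable maximum is 13.

13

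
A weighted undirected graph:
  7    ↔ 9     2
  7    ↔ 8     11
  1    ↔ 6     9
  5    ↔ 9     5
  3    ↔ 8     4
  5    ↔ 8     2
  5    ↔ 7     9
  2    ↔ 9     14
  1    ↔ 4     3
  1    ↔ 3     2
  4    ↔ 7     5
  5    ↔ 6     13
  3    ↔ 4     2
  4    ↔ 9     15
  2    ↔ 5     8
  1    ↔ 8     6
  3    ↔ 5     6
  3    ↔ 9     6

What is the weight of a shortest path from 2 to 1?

Checking several routes:
2 - 5 - 8 - 3 - 4 - 1: 8 + 2 + 4 + 2 + 3 = 19
2 - 5 - 3 - 1: 8 + 6 + 2 = 16
2 - 5 - 8 - 1: 8 + 2 + 6 = 16
2 - 5 - 9 - 3 - 1: 8 + 5 + 6 + 2 = 21
2 - 5 - 8 - 3 - 1: 8 + 2 + 4 + 2 = 16
2 - 5 - 3 - 4 - 1: 8 + 6 + 2 + 3 = 19
Shortest: 16.

16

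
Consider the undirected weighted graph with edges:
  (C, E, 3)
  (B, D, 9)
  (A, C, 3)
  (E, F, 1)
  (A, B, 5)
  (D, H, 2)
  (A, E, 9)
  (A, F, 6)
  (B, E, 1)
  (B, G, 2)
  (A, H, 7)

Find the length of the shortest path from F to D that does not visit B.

15

Paths from F to D avoiding B:
F - A - H - D: 6 + 7 + 2 = 15
F - E - C - A - H - D: 1 + 3 + 3 + 7 + 2 = 16
F - E - A - H - D: 1 + 9 + 7 + 2 = 19
Shortest: 15.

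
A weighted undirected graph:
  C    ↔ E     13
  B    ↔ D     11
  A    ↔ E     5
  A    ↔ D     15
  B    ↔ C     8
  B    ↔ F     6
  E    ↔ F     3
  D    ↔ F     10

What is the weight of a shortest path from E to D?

Some routes from E to D:
E - F - D: 3 + 10 = 13
E - C - B - D: 13 + 8 + 11 = 32
E - A - D: 5 + 15 = 20
E - F - B - D: 3 + 6 + 11 = 20
The minimum is 13.

13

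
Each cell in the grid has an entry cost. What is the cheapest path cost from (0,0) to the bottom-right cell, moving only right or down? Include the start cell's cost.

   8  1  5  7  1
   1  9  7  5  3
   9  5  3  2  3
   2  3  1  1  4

One optimal route is (0,0) → (1,0) → (2,0) → (3,0) → (3,1) → (3,2) → (3,3) → (3,4).
Its cost is 8 + 1 + 9 + 2 + 3 + 1 + 1 + 4 = 29.
(Top row then right column would cost 32.)

29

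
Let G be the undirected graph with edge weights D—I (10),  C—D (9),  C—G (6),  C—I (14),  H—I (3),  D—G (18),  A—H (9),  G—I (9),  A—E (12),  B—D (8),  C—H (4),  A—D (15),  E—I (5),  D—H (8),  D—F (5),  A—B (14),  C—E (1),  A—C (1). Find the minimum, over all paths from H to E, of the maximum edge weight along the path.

4

Checking several routes:
H→D→C→E: max(8, 9, 1) = 9
H→I→E: max(3, 5) = 5
H→C→E: max(4, 1) = 4
H→I→G→C→E: max(3, 9, 6, 1) = 9
H→A→C→G→I→E: max(9, 1, 6, 9, 5) = 9
H→A→C→E: max(9, 1, 1) = 9
Best route has worst link 4.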